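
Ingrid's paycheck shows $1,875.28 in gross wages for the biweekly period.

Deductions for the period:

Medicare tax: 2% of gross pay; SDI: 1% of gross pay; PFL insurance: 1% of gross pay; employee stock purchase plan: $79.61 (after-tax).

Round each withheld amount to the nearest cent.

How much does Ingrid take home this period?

$1,720.66

Medicare tax: $1,875.28 × 0.02 = $37.51
PFL insurance: $1,875.28 × 0.01 = $18.75
SDI: $1,875.28 × 0.01 = $18.75
Employee stock purchase plan: $79.61
Total deductions = $37.51 + $18.75 + $18.75 + $79.61 = $154.62
Net pay = $1,875.28 − $154.62 = $1,720.66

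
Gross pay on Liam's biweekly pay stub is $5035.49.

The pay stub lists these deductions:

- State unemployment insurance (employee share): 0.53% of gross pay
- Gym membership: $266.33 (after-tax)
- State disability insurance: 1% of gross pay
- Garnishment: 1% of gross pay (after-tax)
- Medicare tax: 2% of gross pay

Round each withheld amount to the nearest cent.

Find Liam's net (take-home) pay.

State unemployment insurance (employee share): $5035.49 × 0.0053 = $26.69
State disability insurance: $5035.49 × 0.01 = $50.35
Medicare tax: $5035.49 × 0.02 = $100.71
Gym membership: $266.33
Garnishment: $5035.49 × 0.01 = $50.35
Total deductions = $26.69 + $50.35 + $100.71 + $266.33 + $50.35 = $494.43
Net pay = $5035.49 − $494.43 = $4541.06

$4541.06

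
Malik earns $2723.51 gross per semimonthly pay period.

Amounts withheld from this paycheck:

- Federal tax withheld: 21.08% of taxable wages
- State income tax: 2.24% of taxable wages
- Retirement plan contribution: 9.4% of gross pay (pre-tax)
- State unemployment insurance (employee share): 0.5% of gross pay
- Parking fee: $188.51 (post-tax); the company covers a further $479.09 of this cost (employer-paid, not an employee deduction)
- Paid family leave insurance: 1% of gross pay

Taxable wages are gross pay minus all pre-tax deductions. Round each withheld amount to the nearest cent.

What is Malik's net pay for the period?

$1662.71

Retirement plan contribution: $2723.51 × 0.094 = $256.01
Taxable wages = $2723.51 − $256.01 = $2467.50
State income tax: $2467.50 × 0.0224 = $55.27
Federal tax withheld: $2467.50 × 0.2108 = $520.15
State unemployment insurance (employee share): $2723.51 × 0.005 = $13.62
Paid family leave insurance: $2723.51 × 0.01 = $27.24
Parking fee: $188.51
(Employer's $479.09 toward parking fee is not withheld from the employee.)
Total deductions = $256.01 + $55.27 + $520.15 + $13.62 + $27.24 + $188.51 = $1060.80
Net pay = $2723.51 − $1060.80 = $1662.71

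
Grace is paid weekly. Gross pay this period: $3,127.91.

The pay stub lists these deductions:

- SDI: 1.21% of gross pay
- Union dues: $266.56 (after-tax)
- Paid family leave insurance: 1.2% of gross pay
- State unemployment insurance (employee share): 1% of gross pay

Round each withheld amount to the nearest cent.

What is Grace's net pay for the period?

$2,754.69

Paid family leave insurance: $3,127.91 × 0.012 = $37.53
State unemployment insurance (employee share): $3,127.91 × 0.01 = $31.28
SDI: $3,127.91 × 0.0121 = $37.85
Union dues: $266.56
Total deductions = $37.53 + $31.28 + $37.85 + $266.56 = $373.22
Net pay = $3,127.91 − $373.22 = $2,754.69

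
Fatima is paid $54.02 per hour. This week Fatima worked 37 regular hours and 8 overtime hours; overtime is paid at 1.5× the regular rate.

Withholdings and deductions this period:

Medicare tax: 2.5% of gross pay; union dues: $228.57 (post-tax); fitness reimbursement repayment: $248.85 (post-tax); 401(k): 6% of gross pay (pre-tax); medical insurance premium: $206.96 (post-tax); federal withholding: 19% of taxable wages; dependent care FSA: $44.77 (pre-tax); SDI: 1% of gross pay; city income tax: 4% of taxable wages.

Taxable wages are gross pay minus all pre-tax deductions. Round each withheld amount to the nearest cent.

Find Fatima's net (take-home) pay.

Regular pay: 37 × $54.02 = $1998.74
Overtime pay: 8 × $54.02 × 1.5 = $648.24
Gross pay = $1998.74 + $648.24 = $2646.98
Dependent care FSA: $44.77
401(k): $2646.98 × 0.06 = $158.82
Pre-tax total = $44.77 + $158.82 = $203.59
Taxable wages = $2646.98 − $203.59 = $2443.39
Federal withholding: $2443.39 × 0.19 = $464.24
City income tax: $2443.39 × 0.04 = $97.74
SDI: $2646.98 × 0.01 = $26.47
Medicare tax: $2646.98 × 0.025 = $66.17
Union dues: $228.57
Fitness reimbursement repayment: $248.85
Medical insurance premium: $206.96
Total deductions = $44.77 + $158.82 + $464.24 + $97.74 + $26.47 + $66.17 + $228.57 + $248.85 + $206.96 = $1542.59
Net pay = $2646.98 − $1542.59 = $1104.39

$1104.39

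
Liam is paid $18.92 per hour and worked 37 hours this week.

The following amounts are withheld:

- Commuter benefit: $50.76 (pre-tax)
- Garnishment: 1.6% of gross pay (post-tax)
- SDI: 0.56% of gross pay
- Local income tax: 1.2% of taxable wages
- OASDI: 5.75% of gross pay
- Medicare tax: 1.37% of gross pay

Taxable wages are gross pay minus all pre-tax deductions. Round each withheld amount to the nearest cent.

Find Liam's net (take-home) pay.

$576.53

Gross pay: 37 × $18.92 = $700.04
Commuter benefit: $50.76
Taxable wages = $700.04 − $50.76 = $649.28
Local income tax: $649.28 × 0.012 = $7.79
OASDI: $700.04 × 0.0575 = $40.25
Medicare tax: $700.04 × 0.0137 = $9.59
SDI: $700.04 × 0.0056 = $3.92
Garnishment: $700.04 × 0.016 = $11.20
Total deductions = $50.76 + $7.79 + $40.25 + $9.59 + $3.92 + $11.20 = $123.51
Net pay = $700.04 − $123.51 = $576.53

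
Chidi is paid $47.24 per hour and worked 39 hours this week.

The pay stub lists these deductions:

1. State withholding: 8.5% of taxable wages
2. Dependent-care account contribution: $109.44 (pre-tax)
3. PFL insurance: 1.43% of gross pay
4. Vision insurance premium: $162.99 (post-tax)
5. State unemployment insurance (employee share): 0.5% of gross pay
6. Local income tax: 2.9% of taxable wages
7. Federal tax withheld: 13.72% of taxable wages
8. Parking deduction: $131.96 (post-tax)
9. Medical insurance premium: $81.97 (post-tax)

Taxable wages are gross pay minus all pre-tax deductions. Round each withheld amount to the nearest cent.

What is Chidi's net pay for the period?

$885.13

Gross pay: 39 × $47.24 = $1,842.36
Dependent-care account contribution: $109.44
Taxable wages = $1,842.36 − $109.44 = $1,732.92
Federal tax withheld: $1,732.92 × 0.1372 = $237.76
Local income tax: $1,732.92 × 0.029 = $50.25
State withholding: $1,732.92 × 0.085 = $147.30
State unemployment insurance (employee share): $1,842.36 × 0.005 = $9.21
PFL insurance: $1,842.36 × 0.0143 = $26.35
Parking deduction: $131.96
Vision insurance premium: $162.99
Medical insurance premium: $81.97
Total deductions = $109.44 + $237.76 + $50.25 + $147.30 + $9.21 + $26.35 + $131.96 + $162.99 + $81.97 = $957.23
Net pay = $1,842.36 − $957.23 = $885.13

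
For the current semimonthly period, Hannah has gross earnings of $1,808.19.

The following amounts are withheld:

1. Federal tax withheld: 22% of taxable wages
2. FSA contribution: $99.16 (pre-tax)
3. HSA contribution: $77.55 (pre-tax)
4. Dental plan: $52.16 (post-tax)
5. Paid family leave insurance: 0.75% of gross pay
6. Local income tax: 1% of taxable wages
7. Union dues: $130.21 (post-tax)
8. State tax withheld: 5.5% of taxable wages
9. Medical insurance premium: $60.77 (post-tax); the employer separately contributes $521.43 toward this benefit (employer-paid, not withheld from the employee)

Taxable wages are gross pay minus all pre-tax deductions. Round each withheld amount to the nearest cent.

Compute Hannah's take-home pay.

HSA contribution: $77.55
FSA contribution: $99.16
Pre-tax total = $77.55 + $99.16 = $176.71
Taxable wages = $1,808.19 − $176.71 = $1,631.48
Federal tax withheld: $1,631.48 × 0.22 = $358.93
State tax withheld: $1,631.48 × 0.055 = $89.73
Local income tax: $1,631.48 × 0.01 = $16.31
Paid family leave insurance: $1,808.19 × 0.0075 = $13.56
Union dues: $130.21
Dental plan: $52.16
Medical insurance premium: $60.77
(Employer's $521.43 toward medical insurance premium is not withheld from the employee.)
Total deductions = $77.55 + $99.16 + $358.93 + $89.73 + $16.31 + $13.56 + $130.21 + $52.16 + $60.77 = $898.38
Net pay = $1,808.19 − $898.38 = $909.81

$909.81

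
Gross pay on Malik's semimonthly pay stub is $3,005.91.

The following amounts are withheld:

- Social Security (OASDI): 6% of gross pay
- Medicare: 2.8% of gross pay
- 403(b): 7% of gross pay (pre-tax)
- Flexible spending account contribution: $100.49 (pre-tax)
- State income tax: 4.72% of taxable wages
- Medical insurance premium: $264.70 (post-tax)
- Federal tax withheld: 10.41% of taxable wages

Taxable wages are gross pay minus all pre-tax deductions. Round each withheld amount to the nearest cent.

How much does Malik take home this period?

$1,758.04

403(b): $3,005.91 × 0.07 = $210.41
Flexible spending account contribution: $100.49
Pre-tax total = $210.41 + $100.49 = $310.90
Taxable wages = $3,005.91 − $310.90 = $2,695.01
Federal tax withheld: $2,695.01 × 0.1041 = $280.55
State income tax: $2,695.01 × 0.0472 = $127.20
Medicare: $3,005.91 × 0.028 = $84.17
Social Security (OASDI): $3,005.91 × 0.06 = $180.35
Medical insurance premium: $264.70
Total deductions = $210.41 + $100.49 + $280.55 + $127.20 + $84.17 + $180.35 + $264.70 = $1,247.87
Net pay = $3,005.91 − $1,247.87 = $1,758.04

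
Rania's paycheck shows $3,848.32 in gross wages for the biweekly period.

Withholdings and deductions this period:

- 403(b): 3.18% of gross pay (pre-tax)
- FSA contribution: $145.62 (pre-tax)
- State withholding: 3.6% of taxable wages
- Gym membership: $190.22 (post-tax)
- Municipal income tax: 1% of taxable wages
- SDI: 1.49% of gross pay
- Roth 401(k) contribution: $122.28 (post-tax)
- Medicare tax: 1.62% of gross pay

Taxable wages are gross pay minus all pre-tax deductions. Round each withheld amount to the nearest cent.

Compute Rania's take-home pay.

$2,983.45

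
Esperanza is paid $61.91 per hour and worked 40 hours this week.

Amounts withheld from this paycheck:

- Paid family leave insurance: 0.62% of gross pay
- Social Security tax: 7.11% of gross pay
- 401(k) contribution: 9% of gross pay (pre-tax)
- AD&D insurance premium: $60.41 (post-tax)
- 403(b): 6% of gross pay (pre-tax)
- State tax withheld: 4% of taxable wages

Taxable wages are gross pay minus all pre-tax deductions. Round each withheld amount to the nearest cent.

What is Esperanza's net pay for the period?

$1,768.91

Gross pay: 40 × $61.91 = $2,476.40
403(b): $2,476.40 × 0.06 = $148.58
401(k) contribution: $2,476.40 × 0.09 = $222.88
Pre-tax total = $148.58 + $222.88 = $371.46
Taxable wages = $2,476.40 − $371.46 = $2,104.94
State tax withheld: $2,104.94 × 0.04 = $84.20
Paid family leave insurance: $2,476.40 × 0.0062 = $15.35
Social Security tax: $2,476.40 × 0.0711 = $176.07
AD&D insurance premium: $60.41
Total deductions = $148.58 + $222.88 + $84.20 + $15.35 + $176.07 + $60.41 = $707.49
Net pay = $2,476.40 − $707.49 = $1,768.91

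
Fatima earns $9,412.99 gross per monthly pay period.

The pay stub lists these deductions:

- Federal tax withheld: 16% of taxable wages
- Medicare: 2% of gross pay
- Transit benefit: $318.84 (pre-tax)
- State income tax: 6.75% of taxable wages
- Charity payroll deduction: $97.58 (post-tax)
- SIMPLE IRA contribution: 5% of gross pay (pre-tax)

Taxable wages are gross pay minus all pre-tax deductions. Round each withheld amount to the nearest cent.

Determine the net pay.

$6,375.81

SIMPLE IRA contribution: $9,412.99 × 0.05 = $470.65
Transit benefit: $318.84
Pre-tax total = $470.65 + $318.84 = $789.49
Taxable wages = $9,412.99 − $789.49 = $8,623.50
State income tax: $8,623.50 × 0.0675 = $582.09
Federal tax withheld: $8,623.50 × 0.16 = $1,379.76
Medicare: $9,412.99 × 0.02 = $188.26
Charity payroll deduction: $97.58
Total deductions = $470.65 + $318.84 + $582.09 + $1,379.76 + $188.26 + $97.58 = $3,037.18
Net pay = $9,412.99 − $3,037.18 = $6,375.81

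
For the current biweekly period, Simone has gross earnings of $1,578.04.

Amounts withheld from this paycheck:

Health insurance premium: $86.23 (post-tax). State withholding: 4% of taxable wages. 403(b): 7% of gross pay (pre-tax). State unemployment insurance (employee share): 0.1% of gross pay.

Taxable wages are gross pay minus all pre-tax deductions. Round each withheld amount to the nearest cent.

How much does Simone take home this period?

403(b): $1,578.04 × 0.07 = $110.46
Taxable wages = $1,578.04 − $110.46 = $1,467.58
State withholding: $1,467.58 × 0.04 = $58.70
State unemployment insurance (employee share): $1,578.04 × 0.001 = $1.58
Health insurance premium: $86.23
Total deductions = $110.46 + $58.70 + $1.58 + $86.23 = $256.97
Net pay = $1,578.04 − $256.97 = $1,321.07

$1,321.07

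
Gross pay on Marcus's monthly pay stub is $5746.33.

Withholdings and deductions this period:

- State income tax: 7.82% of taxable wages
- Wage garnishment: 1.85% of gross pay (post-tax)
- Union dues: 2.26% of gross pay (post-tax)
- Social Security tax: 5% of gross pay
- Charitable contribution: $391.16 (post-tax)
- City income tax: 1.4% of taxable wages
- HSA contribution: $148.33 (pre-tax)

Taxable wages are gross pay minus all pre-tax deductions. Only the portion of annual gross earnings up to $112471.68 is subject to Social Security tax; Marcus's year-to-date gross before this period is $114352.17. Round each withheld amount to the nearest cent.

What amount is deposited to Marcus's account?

$4454.53

HSA contribution: $148.33
Taxable wages = $5746.33 − $148.33 = $5598.00
City income tax: $5598.00 × 0.014 = $78.37
State income tax: $5598.00 × 0.0782 = $437.76
Social Security tax: annual cap $112471.68 already reached (YTD $114352.17), so $0.00
Wage garnishment: $5746.33 × 0.0185 = $106.31
Charitable contribution: $391.16
Union dues: $5746.33 × 0.0226 = $129.87
Total deductions = $148.33 + $78.37 + $437.76 + $0.00 + $106.31 + $391.16 + $129.87 = $1291.80
Net pay = $5746.33 − $1291.80 = $4454.53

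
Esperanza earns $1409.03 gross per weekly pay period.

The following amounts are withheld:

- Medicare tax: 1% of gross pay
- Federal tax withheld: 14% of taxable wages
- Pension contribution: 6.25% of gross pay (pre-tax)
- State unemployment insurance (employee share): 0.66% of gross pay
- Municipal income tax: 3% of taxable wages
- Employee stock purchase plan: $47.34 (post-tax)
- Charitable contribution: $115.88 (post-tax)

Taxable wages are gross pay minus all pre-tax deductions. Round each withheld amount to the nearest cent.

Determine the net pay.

Pension contribution: $1409.03 × 0.0625 = $88.06
Taxable wages = $1409.03 − $88.06 = $1320.97
Federal tax withheld: $1320.97 × 0.14 = $184.94
Municipal income tax: $1320.97 × 0.03 = $39.63
Medicare tax: $1409.03 × 0.01 = $14.09
State unemployment insurance (employee share): $1409.03 × 0.0066 = $9.30
Employee stock purchase plan: $47.34
Charitable contribution: $115.88
Total deductions = $88.06 + $184.94 + $39.63 + $14.09 + $9.30 + $47.34 + $115.88 = $499.24
Net pay = $1409.03 − $499.24 = $909.79

$909.79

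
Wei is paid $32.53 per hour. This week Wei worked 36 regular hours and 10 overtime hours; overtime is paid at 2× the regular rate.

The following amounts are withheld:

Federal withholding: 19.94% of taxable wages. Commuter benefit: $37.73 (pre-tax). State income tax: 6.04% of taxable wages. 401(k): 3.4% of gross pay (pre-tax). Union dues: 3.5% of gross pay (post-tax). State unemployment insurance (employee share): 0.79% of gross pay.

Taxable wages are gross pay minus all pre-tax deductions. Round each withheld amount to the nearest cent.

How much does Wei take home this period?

$1,196.48

Regular pay: 36 × $32.53 = $1,171.08
Overtime pay: 10 × $32.53 × 2 = $650.60
Gross pay = $1,171.08 + $650.60 = $1,821.68
Commuter benefit: $37.73
401(k): $1,821.68 × 0.034 = $61.94
Pre-tax total = $37.73 + $61.94 = $99.67
Taxable wages = $1,821.68 − $99.67 = $1,722.01
State income tax: $1,722.01 × 0.0604 = $104.01
Federal withholding: $1,722.01 × 0.1994 = $343.37
State unemployment insurance (employee share): $1,821.68 × 0.0079 = $14.39
Union dues: $1,821.68 × 0.035 = $63.76
Total deductions = $37.73 + $61.94 + $104.01 + $343.37 + $14.39 + $63.76 = $625.20
Net pay = $1,821.68 − $625.20 = $1,196.48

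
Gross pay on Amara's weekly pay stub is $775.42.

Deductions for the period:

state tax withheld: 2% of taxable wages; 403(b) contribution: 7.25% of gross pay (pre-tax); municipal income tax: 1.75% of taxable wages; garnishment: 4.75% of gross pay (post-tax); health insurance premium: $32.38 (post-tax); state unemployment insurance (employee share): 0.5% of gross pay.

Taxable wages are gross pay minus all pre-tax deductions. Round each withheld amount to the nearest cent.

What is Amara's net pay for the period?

$619.14

403(b) contribution: $775.42 × 0.0725 = $56.22
Taxable wages = $775.42 − $56.22 = $719.20
State tax withheld: $719.20 × 0.02 = $14.38
Municipal income tax: $719.20 × 0.0175 = $12.59
State unemployment insurance (employee share): $775.42 × 0.005 = $3.88
Health insurance premium: $32.38
Garnishment: $775.42 × 0.0475 = $36.83
Total deductions = $56.22 + $14.38 + $12.59 + $3.88 + $32.38 + $36.83 = $156.28
Net pay = $775.42 − $156.28 = $619.14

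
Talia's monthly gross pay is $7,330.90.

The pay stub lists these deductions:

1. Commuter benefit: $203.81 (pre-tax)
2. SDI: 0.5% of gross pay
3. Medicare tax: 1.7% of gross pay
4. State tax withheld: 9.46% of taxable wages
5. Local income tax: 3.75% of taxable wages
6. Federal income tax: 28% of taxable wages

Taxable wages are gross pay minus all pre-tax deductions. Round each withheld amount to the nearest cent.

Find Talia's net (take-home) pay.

Commuter benefit: $203.81
Taxable wages = $7,330.90 − $203.81 = $7,127.09
Federal income tax: $7,127.09 × 0.28 = $1,995.59
Local income tax: $7,127.09 × 0.0375 = $267.27
State tax withheld: $7,127.09 × 0.0946 = $674.22
SDI: $7,330.90 × 0.005 = $36.65
Medicare tax: $7,330.90 × 0.017 = $124.63
Total deductions = $203.81 + $1,995.59 + $267.27 + $674.22 + $36.65 + $124.63 = $3,302.17
Net pay = $7,330.90 − $3,302.17 = $4,028.73

$4,028.73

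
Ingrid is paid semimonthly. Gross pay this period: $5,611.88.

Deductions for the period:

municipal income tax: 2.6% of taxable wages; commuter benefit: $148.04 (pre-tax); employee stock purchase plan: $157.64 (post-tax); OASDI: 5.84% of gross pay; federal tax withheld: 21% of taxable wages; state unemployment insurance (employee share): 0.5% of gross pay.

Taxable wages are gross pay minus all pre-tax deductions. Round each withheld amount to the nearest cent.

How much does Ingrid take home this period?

Commuter benefit: $148.04
Taxable wages = $5,611.88 − $148.04 = $5,463.84
Municipal income tax: $5,463.84 × 0.026 = $142.06
Federal tax withheld: $5,463.84 × 0.21 = $1,147.41
State unemployment insurance (employee share): $5,611.88 × 0.005 = $28.06
OASDI: $5,611.88 × 0.0584 = $327.73
Employee stock purchase plan: $157.64
Total deductions = $148.04 + $142.06 + $1,147.41 + $28.06 + $327.73 + $157.64 = $1,950.94
Net pay = $5,611.88 − $1,950.94 = $3,660.94

$3,660.94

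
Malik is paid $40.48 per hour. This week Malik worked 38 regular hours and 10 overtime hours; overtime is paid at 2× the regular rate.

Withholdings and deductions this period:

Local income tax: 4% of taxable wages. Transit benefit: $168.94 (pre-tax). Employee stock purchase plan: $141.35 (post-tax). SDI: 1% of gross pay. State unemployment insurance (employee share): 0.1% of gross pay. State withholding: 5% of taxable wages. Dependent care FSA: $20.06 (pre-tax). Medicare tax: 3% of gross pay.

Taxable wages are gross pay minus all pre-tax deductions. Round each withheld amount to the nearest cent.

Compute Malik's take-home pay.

$1,726.93

Regular pay: 38 × $40.48 = $1,538.24
Overtime pay: 10 × $40.48 × 2 = $809.60
Gross pay = $1,538.24 + $809.60 = $2,347.84
Transit benefit: $168.94
Dependent care FSA: $20.06
Pre-tax total = $168.94 + $20.06 = $189.00
Taxable wages = $2,347.84 − $189.00 = $2,158.84
State withholding: $2,158.84 × 0.05 = $107.94
Local income tax: $2,158.84 × 0.04 = $86.35
SDI: $2,347.84 × 0.01 = $23.48
Medicare tax: $2,347.84 × 0.03 = $70.44
State unemployment insurance (employee share): $2,347.84 × 0.001 = $2.35
Employee stock purchase plan: $141.35
Total deductions = $168.94 + $20.06 + $107.94 + $86.35 + $23.48 + $70.44 + $2.35 + $141.35 = $620.91
Net pay = $2,347.84 − $620.91 = $1,726.93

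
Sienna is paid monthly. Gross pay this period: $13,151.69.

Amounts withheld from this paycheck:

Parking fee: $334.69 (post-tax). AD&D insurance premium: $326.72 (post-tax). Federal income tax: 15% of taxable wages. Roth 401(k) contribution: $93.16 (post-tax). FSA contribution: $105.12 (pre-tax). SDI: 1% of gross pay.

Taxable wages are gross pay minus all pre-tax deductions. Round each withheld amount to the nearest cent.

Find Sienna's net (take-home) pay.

FSA contribution: $105.12
Taxable wages = $13,151.69 − $105.12 = $13,046.57
Federal income tax: $13,046.57 × 0.15 = $1,956.99
SDI: $13,151.69 × 0.01 = $131.52
Parking fee: $334.69
Roth 401(k) contribution: $93.16
AD&D insurance premium: $326.72
Total deductions = $105.12 + $1,956.99 + $131.52 + $334.69 + $93.16 + $326.72 = $2,948.20
Net pay = $13,151.69 − $2,948.20 = $10,203.49

$10,203.49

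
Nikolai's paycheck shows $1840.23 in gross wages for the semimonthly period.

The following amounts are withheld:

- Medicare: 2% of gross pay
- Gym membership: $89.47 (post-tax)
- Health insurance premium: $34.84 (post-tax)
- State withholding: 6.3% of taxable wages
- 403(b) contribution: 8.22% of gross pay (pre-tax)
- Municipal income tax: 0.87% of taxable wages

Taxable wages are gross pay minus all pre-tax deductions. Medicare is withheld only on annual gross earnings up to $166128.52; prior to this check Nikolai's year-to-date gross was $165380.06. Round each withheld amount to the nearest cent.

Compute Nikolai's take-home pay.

$1428.59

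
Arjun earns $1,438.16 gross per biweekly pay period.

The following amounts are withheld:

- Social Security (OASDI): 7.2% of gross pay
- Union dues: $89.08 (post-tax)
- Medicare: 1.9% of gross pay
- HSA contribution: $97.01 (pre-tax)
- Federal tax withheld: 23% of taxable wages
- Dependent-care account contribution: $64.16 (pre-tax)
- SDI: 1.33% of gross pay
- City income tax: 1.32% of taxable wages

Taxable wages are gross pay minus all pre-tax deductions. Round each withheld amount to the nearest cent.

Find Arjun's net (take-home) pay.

$727.33

Dependent-care account contribution: $64.16
HSA contribution: $97.01
Pre-tax total = $64.16 + $97.01 = $161.17
Taxable wages = $1,438.16 − $161.17 = $1,276.99
City income tax: $1,276.99 × 0.0132 = $16.86
Federal tax withheld: $1,276.99 × 0.23 = $293.71
Social Security (OASDI): $1,438.16 × 0.072 = $103.55
SDI: $1,438.16 × 0.0133 = $19.13
Medicare: $1,438.16 × 0.019 = $27.33
Union dues: $89.08
Total deductions = $64.16 + $97.01 + $16.86 + $293.71 + $103.55 + $19.13 + $27.33 + $89.08 = $710.83
Net pay = $1,438.16 − $710.83 = $727.33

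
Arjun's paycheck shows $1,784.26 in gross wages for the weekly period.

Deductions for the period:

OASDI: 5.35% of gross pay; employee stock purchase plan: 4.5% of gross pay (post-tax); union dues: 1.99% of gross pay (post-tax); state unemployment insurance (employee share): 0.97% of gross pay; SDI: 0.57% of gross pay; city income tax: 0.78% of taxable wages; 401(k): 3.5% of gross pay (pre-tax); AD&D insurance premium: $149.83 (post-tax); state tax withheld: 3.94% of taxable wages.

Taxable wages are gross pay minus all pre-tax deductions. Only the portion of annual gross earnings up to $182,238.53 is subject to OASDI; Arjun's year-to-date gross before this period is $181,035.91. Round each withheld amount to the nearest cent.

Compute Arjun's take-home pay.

401(k): $1,784.26 × 0.035 = $62.45
Taxable wages = $1,784.26 − $62.45 = $1,721.81
City income tax: $1,721.81 × 0.0078 = $13.43
State tax withheld: $1,721.81 × 0.0394 = $67.84
State unemployment insurance (employee share): $1,784.26 × 0.0097 = $17.31
SDI: $1,784.26 × 0.0057 = $10.17
OASDI: only $182,238.53 − $181,035.91 = $1,202.62 of this check is subject → $1,202.62 × 0.0535 = $64.34
Union dues: $1,784.26 × 0.0199 = $35.51
AD&D insurance premium: $149.83
Employee stock purchase plan: $1,784.26 × 0.045 = $80.29
Total deductions = $62.45 + $13.43 + $67.84 + $17.31 + $10.17 + $64.34 + $35.51 + $149.83 + $80.29 = $501.17
Net pay = $1,784.26 − $501.17 = $1,283.09

$1,283.09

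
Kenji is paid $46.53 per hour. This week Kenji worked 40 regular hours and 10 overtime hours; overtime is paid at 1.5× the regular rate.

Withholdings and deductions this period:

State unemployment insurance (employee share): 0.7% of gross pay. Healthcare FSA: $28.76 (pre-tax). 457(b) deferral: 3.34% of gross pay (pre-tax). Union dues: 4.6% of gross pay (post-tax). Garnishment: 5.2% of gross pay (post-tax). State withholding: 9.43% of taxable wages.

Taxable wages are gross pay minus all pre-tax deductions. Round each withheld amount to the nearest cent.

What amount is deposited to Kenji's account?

$1,945.64

Regular pay: 40 × $46.53 = $1,861.20
Overtime pay: 10 × $46.53 × 1.5 = $697.95
Gross pay = $1,861.20 + $697.95 = $2,559.15
457(b) deferral: $2,559.15 × 0.0334 = $85.48
Healthcare FSA: $28.76
Pre-tax total = $85.48 + $28.76 = $114.24
Taxable wages = $2,559.15 − $114.24 = $2,444.91
State withholding: $2,444.91 × 0.0943 = $230.56
State unemployment insurance (employee share): $2,559.15 × 0.007 = $17.91
Union dues: $2,559.15 × 0.046 = $117.72
Garnishment: $2,559.15 × 0.052 = $133.08
Total deductions = $85.48 + $28.76 + $230.56 + $17.91 + $117.72 + $133.08 = $613.51
Net pay = $2,559.15 − $613.51 = $1,945.64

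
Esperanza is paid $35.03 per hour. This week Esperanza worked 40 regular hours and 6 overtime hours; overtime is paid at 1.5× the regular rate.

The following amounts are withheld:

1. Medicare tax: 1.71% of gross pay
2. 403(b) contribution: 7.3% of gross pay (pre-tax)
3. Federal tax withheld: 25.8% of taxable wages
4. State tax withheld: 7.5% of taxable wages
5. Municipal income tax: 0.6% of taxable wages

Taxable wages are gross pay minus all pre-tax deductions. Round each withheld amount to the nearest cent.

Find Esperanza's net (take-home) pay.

$1,022.41

Regular pay: 40 × $35.03 = $1,401.20
Overtime pay: 6 × $35.03 × 1.5 = $315.27
Gross pay = $1,401.20 + $315.27 = $1,716.47
403(b) contribution: $1,716.47 × 0.073 = $125.30
Taxable wages = $1,716.47 − $125.30 = $1,591.17
Federal tax withheld: $1,591.17 × 0.258 = $410.52
Municipal income tax: $1,591.17 × 0.006 = $9.55
State tax withheld: $1,591.17 × 0.075 = $119.34
Medicare tax: $1,716.47 × 0.0171 = $29.35
Total deductions = $125.30 + $410.52 + $9.55 + $119.34 + $29.35 = $694.06
Net pay = $1,716.47 − $694.06 = $1,022.41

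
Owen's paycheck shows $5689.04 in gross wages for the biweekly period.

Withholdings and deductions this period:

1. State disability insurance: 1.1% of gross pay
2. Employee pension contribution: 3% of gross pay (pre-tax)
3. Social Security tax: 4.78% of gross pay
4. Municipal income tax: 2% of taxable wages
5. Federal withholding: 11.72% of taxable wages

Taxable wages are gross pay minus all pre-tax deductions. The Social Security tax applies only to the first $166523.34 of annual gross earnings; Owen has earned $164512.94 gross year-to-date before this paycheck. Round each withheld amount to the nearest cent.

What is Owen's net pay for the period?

$4602.57

Employee pension contribution: $5689.04 × 0.03 = $170.67
Taxable wages = $5689.04 − $170.67 = $5518.37
Federal withholding: $5518.37 × 0.1172 = $646.75
Municipal income tax: $5518.37 × 0.02 = $110.37
State disability insurance: $5689.04 × 0.011 = $62.58
Social Security tax: only $166523.34 − $164512.94 = $2010.40 of this check is subject → $2010.40 × 0.0478 = $96.10
Total deductions = $170.67 + $646.75 + $110.37 + $62.58 + $96.10 = $1086.47
Net pay = $5689.04 − $1086.47 = $4602.57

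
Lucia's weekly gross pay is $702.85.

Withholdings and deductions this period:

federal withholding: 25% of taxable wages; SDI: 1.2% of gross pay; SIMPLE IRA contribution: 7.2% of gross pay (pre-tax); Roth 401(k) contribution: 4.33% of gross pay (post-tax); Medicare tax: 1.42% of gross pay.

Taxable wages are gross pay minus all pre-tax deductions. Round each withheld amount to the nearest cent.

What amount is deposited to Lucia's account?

$440.34

SIMPLE IRA contribution: $702.85 × 0.072 = $50.61
Taxable wages = $702.85 − $50.61 = $652.24
Federal withholding: $652.24 × 0.25 = $163.06
SDI: $702.85 × 0.012 = $8.43
Medicare tax: $702.85 × 0.0142 = $9.98
Roth 401(k) contribution: $702.85 × 0.0433 = $30.43
Total deductions = $50.61 + $163.06 + $8.43 + $9.98 + $30.43 = $262.51
Net pay = $702.85 − $262.51 = $440.34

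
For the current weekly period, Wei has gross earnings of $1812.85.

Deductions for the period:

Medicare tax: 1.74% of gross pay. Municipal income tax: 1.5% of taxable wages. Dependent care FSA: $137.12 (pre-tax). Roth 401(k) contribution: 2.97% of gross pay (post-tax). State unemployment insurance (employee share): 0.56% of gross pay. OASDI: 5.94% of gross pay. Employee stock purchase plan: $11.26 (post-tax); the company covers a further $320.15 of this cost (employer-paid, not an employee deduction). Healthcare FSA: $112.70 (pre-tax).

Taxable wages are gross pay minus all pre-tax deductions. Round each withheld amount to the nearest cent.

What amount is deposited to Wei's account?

$1325.11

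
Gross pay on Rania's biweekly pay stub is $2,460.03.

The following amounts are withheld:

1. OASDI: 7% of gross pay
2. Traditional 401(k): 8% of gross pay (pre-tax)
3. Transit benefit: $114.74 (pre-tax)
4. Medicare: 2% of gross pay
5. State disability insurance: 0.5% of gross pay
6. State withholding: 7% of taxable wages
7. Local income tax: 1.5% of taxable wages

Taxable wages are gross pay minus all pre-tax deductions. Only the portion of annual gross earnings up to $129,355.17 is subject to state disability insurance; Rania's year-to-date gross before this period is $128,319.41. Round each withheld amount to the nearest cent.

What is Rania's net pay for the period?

$1,739.29

Transit benefit: $114.74
Traditional 401(k): $2,460.03 × 0.08 = $196.80
Pre-tax total = $114.74 + $196.80 = $311.54
Taxable wages = $2,460.03 − $311.54 = $2,148.49
State withholding: $2,148.49 × 0.07 = $150.39
Local income tax: $2,148.49 × 0.015 = $32.23
Medicare: $2,460.03 × 0.02 = $49.20
OASDI: $2,460.03 × 0.07 = $172.20
State disability insurance: only $129,355.17 − $128,319.41 = $1,035.76 of this check is subject → $1,035.76 × 0.005 = $5.18
Total deductions = $114.74 + $196.80 + $150.39 + $32.23 + $49.20 + $172.20 + $5.18 = $720.74
Net pay = $2,460.03 − $720.74 = $1,739.29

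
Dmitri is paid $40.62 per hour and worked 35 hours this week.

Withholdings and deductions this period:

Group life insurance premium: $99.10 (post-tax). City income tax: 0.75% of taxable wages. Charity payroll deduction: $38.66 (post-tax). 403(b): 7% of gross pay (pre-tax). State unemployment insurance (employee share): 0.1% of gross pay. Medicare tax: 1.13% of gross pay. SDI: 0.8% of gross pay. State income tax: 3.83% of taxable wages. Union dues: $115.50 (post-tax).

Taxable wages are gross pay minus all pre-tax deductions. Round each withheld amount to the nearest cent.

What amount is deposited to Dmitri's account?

$979.50

Gross pay: 35 × $40.62 = $1421.70
403(b): $1421.70 × 0.07 = $99.52
Taxable wages = $1421.70 − $99.52 = $1322.18
City income tax: $1322.18 × 0.0075 = $9.92
State income tax: $1322.18 × 0.0383 = $50.64
State unemployment insurance (employee share): $1421.70 × 0.001 = $1.42
SDI: $1421.70 × 0.008 = $11.37
Medicare tax: $1421.70 × 0.0113 = $16.07
Charity payroll deduction: $38.66
Union dues: $115.50
Group life insurance premium: $99.10
Total deductions = $99.52 + $9.92 + $50.64 + $1.42 + $11.37 + $16.07 + $38.66 + $115.50 + $99.10 = $442.20
Net pay = $1421.70 − $442.20 = $979.50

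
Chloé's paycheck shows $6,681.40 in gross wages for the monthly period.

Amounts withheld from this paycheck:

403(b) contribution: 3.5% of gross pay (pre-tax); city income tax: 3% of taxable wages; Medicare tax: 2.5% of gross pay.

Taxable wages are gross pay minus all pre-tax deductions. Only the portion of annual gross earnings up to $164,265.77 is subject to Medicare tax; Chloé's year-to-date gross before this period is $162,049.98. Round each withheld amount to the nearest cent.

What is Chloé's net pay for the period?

$6,198.73

403(b) contribution: $6,681.40 × 0.035 = $233.85
Taxable wages = $6,681.40 − $233.85 = $6,447.55
City income tax: $6,447.55 × 0.03 = $193.43
Medicare tax: only $164,265.77 − $162,049.98 = $2,215.79 of this check is subject → $2,215.79 × 0.025 = $55.39
Total deductions = $233.85 + $193.43 + $55.39 = $482.67
Net pay = $6,681.40 − $482.67 = $6,198.73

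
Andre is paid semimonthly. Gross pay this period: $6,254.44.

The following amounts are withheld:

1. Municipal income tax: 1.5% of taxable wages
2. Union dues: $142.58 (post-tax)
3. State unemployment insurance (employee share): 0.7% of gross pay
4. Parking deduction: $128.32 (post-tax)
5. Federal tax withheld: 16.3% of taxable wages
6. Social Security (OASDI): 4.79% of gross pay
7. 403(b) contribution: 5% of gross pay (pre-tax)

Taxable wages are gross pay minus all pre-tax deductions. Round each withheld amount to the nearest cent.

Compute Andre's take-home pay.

403(b) contribution: $6,254.44 × 0.05 = $312.72
Taxable wages = $6,254.44 − $312.72 = $5,941.72
Federal tax withheld: $5,941.72 × 0.163 = $968.50
Municipal income tax: $5,941.72 × 0.015 = $89.13
State unemployment insurance (employee share): $6,254.44 × 0.007 = $43.78
Social Security (OASDI): $6,254.44 × 0.0479 = $299.59
Union dues: $142.58
Parking deduction: $128.32
Total deductions = $312.72 + $968.50 + $89.13 + $43.78 + $299.59 + $142.58 + $128.32 = $1,984.62
Net pay = $6,254.44 − $1,984.62 = $4,269.82

$4,269.82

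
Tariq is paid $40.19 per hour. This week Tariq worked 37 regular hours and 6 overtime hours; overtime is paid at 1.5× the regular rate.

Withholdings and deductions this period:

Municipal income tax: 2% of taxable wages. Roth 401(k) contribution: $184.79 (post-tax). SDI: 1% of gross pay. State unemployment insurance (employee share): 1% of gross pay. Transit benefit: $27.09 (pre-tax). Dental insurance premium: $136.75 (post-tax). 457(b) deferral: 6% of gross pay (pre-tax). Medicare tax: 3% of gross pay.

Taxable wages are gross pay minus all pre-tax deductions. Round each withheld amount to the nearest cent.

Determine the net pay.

Regular pay: 37 × $40.19 = $1,487.03
Overtime pay: 6 × $40.19 × 1.5 = $361.71
Gross pay = $1,487.03 + $361.71 = $1,848.74
Transit benefit: $27.09
457(b) deferral: $1,848.74 × 0.06 = $110.92
Pre-tax total = $27.09 + $110.92 = $138.01
Taxable wages = $1,848.74 − $138.01 = $1,710.73
Municipal income tax: $1,710.73 × 0.02 = $34.21
State unemployment insurance (employee share): $1,848.74 × 0.01 = $18.49
SDI: $1,848.74 × 0.01 = $18.49
Medicare tax: $1,848.74 × 0.03 = $55.46
Dental insurance premium: $136.75
Roth 401(k) contribution: $184.79
Total deductions = $27.09 + $110.92 + $34.21 + $18.49 + $18.49 + $55.46 + $136.75 + $184.79 = $586.20
Net pay = $1,848.74 − $586.20 = $1,262.54

$1,262.54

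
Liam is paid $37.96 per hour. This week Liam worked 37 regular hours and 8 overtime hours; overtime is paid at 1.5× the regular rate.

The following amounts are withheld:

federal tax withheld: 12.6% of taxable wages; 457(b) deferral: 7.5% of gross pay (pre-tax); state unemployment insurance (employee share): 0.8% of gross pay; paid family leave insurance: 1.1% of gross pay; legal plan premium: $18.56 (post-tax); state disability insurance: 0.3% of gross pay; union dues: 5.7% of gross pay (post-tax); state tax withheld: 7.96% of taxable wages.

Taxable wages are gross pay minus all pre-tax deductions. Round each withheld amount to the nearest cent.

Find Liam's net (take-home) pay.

Regular pay: 37 × $37.96 = $1,404.52
Overtime pay: 8 × $37.96 × 1.5 = $455.52
Gross pay = $1,404.52 + $455.52 = $1,860.04
457(b) deferral: $1,860.04 × 0.075 = $139.50
Taxable wages = $1,860.04 − $139.50 = $1,720.54
State tax withheld: $1,720.54 × 0.0796 = $136.95
Federal tax withheld: $1,720.54 × 0.126 = $216.79
State disability insurance: $1,860.04 × 0.003 = $5.58
State unemployment insurance (employee share): $1,860.04 × 0.008 = $14.88
Paid family leave insurance: $1,860.04 × 0.011 = $20.46
Legal plan premium: $18.56
Union dues: $1,860.04 × 0.057 = $106.02
Total deductions = $139.50 + $136.95 + $216.79 + $5.58 + $14.88 + $20.46 + $18.56 + $106.02 = $658.74
Net pay = $1,860.04 − $658.74 = $1,201.30

$1,201.30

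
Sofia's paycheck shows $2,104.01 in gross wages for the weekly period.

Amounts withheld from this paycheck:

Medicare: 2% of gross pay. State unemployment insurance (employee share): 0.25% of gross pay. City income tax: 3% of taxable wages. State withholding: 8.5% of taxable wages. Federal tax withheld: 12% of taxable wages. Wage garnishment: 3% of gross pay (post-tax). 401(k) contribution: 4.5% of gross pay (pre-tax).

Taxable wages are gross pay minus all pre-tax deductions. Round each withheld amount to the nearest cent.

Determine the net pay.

$1,426.68

401(k) contribution: $2,104.01 × 0.045 = $94.68
Taxable wages = $2,104.01 − $94.68 = $2,009.33
City income tax: $2,009.33 × 0.03 = $60.28
Federal tax withheld: $2,009.33 × 0.12 = $241.12
State withholding: $2,009.33 × 0.085 = $170.79
Medicare: $2,104.01 × 0.02 = $42.08
State unemployment insurance (employee share): $2,104.01 × 0.0025 = $5.26
Wage garnishment: $2,104.01 × 0.03 = $63.12
Total deductions = $94.68 + $60.28 + $241.12 + $170.79 + $42.08 + $5.26 + $63.12 = $677.33
Net pay = $2,104.01 − $677.33 = $1,426.68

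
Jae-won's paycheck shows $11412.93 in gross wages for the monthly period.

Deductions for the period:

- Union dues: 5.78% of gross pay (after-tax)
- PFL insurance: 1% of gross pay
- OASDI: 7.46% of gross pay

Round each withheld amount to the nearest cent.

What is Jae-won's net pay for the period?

$9787.73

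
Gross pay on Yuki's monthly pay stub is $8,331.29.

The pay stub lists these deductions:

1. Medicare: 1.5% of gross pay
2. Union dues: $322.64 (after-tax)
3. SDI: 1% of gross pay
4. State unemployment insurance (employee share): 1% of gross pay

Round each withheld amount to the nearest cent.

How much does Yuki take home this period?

Medicare: $8,331.29 × 0.015 = $124.97
SDI: $8,331.29 × 0.01 = $83.31
State unemployment insurance (employee share): $8,331.29 × 0.01 = $83.31
Union dues: $322.64
Total deductions = $124.97 + $83.31 + $83.31 + $322.64 = $614.23
Net pay = $8,331.29 − $614.23 = $7,717.06

$7,717.06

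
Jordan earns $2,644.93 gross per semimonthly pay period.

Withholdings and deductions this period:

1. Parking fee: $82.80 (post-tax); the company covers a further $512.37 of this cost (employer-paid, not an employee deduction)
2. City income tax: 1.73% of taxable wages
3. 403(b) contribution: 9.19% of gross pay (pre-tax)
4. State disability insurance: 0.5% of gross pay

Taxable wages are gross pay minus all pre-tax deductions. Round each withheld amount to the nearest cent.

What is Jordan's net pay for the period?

403(b) contribution: $2,644.93 × 0.0919 = $243.07
Taxable wages = $2,644.93 − $243.07 = $2,401.86
City income tax: $2,401.86 × 0.0173 = $41.55
State disability insurance: $2,644.93 × 0.005 = $13.22
Parking fee: $82.80
(Employer's $512.37 toward parking fee is not withheld from the employee.)
Total deductions = $243.07 + $41.55 + $13.22 + $82.80 = $380.64
Net pay = $2,644.93 − $380.64 = $2,264.29

$2,264.29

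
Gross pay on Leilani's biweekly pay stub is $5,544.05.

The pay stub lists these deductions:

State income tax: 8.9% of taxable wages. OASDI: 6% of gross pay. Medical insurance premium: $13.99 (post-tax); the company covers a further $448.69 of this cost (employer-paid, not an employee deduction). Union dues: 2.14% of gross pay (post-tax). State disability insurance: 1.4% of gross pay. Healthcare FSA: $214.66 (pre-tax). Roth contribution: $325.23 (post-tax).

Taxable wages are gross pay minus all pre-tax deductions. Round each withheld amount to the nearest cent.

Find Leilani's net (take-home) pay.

Healthcare FSA: $214.66
Taxable wages = $5,544.05 − $214.66 = $5,329.39
State income tax: $5,329.39 × 0.089 = $474.32
OASDI: $5,544.05 × 0.06 = $332.64
State disability insurance: $5,544.05 × 0.014 = $77.62
Medical insurance premium: $13.99
Roth contribution: $325.23
Union dues: $5,544.05 × 0.0214 = $118.64
(Employer's $448.69 toward medical insurance premium is not withheld from the employee.)
Total deductions = $214.66 + $474.32 + $332.64 + $77.62 + $13.99 + $325.23 + $118.64 = $1,557.10
Net pay = $5,544.05 − $1,557.10 = $3,986.95

$3,986.95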